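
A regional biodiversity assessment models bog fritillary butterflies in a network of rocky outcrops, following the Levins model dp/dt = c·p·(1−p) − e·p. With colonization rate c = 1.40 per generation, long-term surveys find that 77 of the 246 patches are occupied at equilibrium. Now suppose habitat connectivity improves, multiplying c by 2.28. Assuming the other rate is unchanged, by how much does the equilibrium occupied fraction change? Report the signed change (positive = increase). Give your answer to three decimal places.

Observed p* = 77/246 = 0.31301.
Balance c(1−p*) = e gives e = 1.40×(1 − 0.31301) = 0.96179.
New p* = 1 − e/c = 1 − 0.96179/3.19200 = 0.69869.
Δp* = 0.69869 − 0.31301 = +0.38568.

0.386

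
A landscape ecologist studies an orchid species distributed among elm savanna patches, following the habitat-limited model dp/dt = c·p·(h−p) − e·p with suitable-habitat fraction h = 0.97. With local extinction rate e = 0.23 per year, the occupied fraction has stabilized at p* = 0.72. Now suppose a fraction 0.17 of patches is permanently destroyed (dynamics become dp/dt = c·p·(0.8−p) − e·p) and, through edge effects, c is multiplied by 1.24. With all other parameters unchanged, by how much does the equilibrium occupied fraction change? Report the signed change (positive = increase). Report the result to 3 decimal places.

Balance c(h−p*) = e gives c = e/(0.97 − 0.72000) = 0.23/0.25000 = 0.92000.
New p* = 0.8 − e/c = 0.8 − 0.23000/1.14080 = 0.59839.
Δp* = 0.59839 − 0.72000 = -0.12161.

-0.122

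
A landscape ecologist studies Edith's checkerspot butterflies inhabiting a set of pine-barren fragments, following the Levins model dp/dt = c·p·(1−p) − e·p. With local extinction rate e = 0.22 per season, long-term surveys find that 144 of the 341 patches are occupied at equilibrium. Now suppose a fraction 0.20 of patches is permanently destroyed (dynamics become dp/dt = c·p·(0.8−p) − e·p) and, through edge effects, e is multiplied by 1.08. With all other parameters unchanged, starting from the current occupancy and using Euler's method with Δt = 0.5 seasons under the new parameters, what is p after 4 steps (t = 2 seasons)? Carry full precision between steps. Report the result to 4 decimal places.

Observed p* = 144/341 = 0.42229.
Balance c(1−p*) = e gives c = e/(1 − 0.42229) = 0.22/0.57771 = 0.38081.
Starting from p₀ = 0.42229; update p ← p + (dp/dt)·Δt with the new parameters.
  1  |  dp/dt·Δt = -0.019797  |  p_1 = 0.402490
  2  |  dp/dt·Δt = -0.017352  |  p_2 = 0.385138
  3  |  dp/dt·Δt = -0.015331  |  p_3 = 0.369807
  4  |  dp/dt·Δt = -0.013642  |  p_4 = 0.356165

0.3562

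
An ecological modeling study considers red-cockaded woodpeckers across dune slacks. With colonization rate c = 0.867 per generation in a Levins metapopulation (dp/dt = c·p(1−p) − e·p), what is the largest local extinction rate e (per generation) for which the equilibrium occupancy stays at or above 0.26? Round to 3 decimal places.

1 − e/c ≥ 0.26 ⇒ e ≤ c(1 − 0.26) = 0.867 × 0.7400.
e_max = 0.6416.

0.642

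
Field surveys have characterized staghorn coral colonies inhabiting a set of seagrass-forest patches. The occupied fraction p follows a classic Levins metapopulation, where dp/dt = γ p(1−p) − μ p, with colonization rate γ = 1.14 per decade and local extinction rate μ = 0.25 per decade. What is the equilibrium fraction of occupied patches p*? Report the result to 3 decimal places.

0.781

Setting dp/dt = 0 and dividing through by p* gives γ·(1−p*) = μ.
So p* = 1 − μ/γ = 1 − 0.25/1.14 = 1 − 0.2193 = 0.7807.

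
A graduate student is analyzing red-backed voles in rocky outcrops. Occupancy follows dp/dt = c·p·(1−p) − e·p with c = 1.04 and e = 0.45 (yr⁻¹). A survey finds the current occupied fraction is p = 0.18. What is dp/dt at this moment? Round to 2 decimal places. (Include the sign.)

0.07

Colonization term: c·p·(1−p) = 1.04×0.18×0.8200 = 0.15350.
Extinction term: e·p = 0.08100.
dp/dt = 0.15350 − 0.08100 = 0.07250.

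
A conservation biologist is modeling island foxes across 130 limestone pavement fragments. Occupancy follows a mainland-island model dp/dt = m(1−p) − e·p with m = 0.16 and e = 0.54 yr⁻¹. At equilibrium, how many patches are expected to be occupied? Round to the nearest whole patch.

p* = m/(m+e) = 0.16/0.7000 = 0.2286.
Expected occupied patches = N × p* = 130 × 0.2286 = 29.71 ≈ 30.

30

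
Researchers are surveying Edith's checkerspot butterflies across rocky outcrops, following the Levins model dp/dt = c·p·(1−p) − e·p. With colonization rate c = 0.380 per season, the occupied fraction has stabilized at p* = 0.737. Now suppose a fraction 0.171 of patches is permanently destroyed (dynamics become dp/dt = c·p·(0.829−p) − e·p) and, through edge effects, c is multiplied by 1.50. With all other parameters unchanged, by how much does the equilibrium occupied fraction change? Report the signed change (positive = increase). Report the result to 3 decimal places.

-0.083

Balance c(1−p*) = e gives e = 0.380×(1 − 0.73700) = 0.09994.
New p* = 0.829 − e/c = 0.829 − 0.09994/0.57000 = 0.65367.
Δp* = 0.65367 − 0.73700 = -0.08333.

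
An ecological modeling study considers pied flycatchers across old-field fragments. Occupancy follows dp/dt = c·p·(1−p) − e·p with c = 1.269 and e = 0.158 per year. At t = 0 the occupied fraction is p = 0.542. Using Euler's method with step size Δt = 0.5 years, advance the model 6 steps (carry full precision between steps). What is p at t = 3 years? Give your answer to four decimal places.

0.8686

Update rule: p ← p + [c·p·(1−p) − e·p]·Δt with Δt = 0.5.
t = 0.5: p = 0.54200 + (+0.11469) = 0.65669
t = 1: p = 0.65669 + (+0.09117) = 0.74786
t = 1.5: p = 0.74786 + (+0.06057) = 0.80842
t = 2: p = 0.80842 + (+0.03440) = 0.84283
t = 2.5: p = 0.84283 + (+0.01747) = 0.86029
t = 3: p = 0.86029 + (+0.00830) = 0.86859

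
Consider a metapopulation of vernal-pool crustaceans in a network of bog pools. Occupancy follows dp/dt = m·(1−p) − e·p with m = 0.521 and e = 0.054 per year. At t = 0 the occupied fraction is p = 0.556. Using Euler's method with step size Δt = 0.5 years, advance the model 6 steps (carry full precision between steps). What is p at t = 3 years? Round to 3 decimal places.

Update rule: p ← p + [m·(1−p) − e·p]·Δt with Δt = 0.5.
t = 0.5: p = 0.55600 + (+0.10065) = 0.65665
t = 1: p = 0.65665 + (+0.07171) = 0.72836
t = 1.5: p = 0.72836 + (+0.05110) = 0.77946
t = 2: p = 0.77946 + (+0.03641) = 0.81586
t = 2.5: p = 0.81586 + (+0.02594) = 0.84180
t = 3: p = 0.84180 + (+0.01848) = 0.86028

0.860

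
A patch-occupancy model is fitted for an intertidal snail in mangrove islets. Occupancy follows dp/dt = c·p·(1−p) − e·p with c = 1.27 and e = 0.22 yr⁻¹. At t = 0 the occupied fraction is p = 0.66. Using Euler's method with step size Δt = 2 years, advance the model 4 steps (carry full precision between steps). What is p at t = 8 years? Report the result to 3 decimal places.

0.675

Update rule: p ← p + [c·p·(1−p) − e·p]·Δt with Δt = 2.
step 1: Δp = +0.27958, p = 0.93958
step 2: Δp = -0.26921, p = 0.67037
step 3: Δp = +0.26632, p = 0.93668
step 4: Δp = -0.26150, p = 0.67519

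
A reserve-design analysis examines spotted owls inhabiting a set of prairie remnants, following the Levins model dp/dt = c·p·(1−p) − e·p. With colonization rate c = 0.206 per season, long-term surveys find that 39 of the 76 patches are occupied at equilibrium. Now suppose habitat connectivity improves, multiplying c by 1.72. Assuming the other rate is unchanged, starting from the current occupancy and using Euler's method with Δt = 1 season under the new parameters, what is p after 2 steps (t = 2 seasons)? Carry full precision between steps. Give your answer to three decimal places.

0.583

Observed p* = 39/76 = 0.51316.
Balance c(1−p*) = e gives e = 0.206×(1 − 0.51316) = 0.10029.
Starting from p₀ = 0.51316; update p ← p + (dp/dt)·Δt with the new parameters.
step 1: Δp = +0.03705, p = 0.55021
step 2: Δp = +0.03251, p = 0.58272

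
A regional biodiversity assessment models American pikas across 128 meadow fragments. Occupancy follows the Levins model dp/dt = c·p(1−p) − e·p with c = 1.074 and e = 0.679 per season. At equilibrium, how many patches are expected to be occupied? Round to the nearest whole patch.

p* = 1 − e/c = 1 − 0.679/1.074 = 0.3678.
Expected occupied patches = N × p* = 128 × 0.3678 = 47.08 ≈ 47.

47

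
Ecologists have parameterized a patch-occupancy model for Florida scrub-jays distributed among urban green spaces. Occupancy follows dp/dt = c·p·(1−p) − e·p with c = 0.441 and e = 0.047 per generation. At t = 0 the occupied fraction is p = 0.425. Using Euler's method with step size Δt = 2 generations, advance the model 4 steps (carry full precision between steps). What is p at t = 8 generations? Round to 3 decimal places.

0.882

Update rule: p ← p + [c·p·(1−p) − e·p]·Δt with Δt = 2.
t = 2: p = 0.42500 + (+0.17559) = 0.60059
t = 4: p = 0.60059 + (+0.15512) = 0.75571
t = 6: p = 0.75571 + (+0.09179) = 0.84750
t = 8: p = 0.84750 + (+0.03433) = 0.88183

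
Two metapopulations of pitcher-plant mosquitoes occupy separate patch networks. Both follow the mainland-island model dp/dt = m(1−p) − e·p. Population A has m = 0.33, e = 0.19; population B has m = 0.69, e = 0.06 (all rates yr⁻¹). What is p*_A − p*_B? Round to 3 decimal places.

A: p*_A = m/(m+e) = 0.33/0.5200 = 0.6346.
B: p*_B = 0.69/0.7500 = 0.9200.
p*_A − p*_B = 0.6346 − 0.9200 = -0.2854.

-0.285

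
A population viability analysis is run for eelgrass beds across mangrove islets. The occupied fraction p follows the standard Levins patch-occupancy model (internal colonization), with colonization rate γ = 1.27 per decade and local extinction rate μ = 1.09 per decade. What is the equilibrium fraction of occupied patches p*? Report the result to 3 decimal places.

0.142

At equilibrium, colonization balances extinction: γ·p*·(1−p*) = μ·p*.
So p* = 1 − μ/γ = 1 − 1.09/1.27 = 1 − 0.8583 = 0.1417.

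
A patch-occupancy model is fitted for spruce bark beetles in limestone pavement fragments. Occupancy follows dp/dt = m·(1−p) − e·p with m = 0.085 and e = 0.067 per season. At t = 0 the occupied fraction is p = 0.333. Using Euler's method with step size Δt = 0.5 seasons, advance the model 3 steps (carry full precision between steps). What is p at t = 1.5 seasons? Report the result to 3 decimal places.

0.381

Update rule: p ← p + [m·(1−p) − e·p]·Δt with Δt = 0.5.
  1  |  dp/dt·Δt = +0.017192  |  p_1 = 0.350192
  2  |  dp/dt·Δt = +0.015885  |  p_2 = 0.366077
  3  |  dp/dt·Δt = +0.014678  |  p_3 = 0.380756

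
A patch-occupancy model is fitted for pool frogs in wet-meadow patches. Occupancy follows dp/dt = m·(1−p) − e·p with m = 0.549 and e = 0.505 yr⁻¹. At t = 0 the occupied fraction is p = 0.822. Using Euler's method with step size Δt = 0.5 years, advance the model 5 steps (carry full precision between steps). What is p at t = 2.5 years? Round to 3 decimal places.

0.528

Update rule: p ← p + [m·(1−p) − e·p]·Δt with Δt = 0.5.
  1  |  dp/dt·Δt = -0.158694  |  p_1 = 0.663306
  2  |  dp/dt·Δt = -0.075062  |  p_2 = 0.588244
  3  |  dp/dt·Δt = -0.035504  |  p_3 = 0.552739
  4  |  dp/dt·Δt = -0.016794  |  p_4 = 0.535946
  5  |  dp/dt·Δt = -0.007943  |  p_5 = 0.528002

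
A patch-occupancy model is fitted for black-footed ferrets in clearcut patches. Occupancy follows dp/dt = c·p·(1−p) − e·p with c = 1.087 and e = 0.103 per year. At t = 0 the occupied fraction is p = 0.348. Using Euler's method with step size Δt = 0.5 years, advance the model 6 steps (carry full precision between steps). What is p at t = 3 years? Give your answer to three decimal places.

0.856

Update rule: p ← p + [c·p·(1−p) − e·p]·Δt with Δt = 0.5.
p: 0.34800 → 0.45340  (Δp = +0.10540)
p: 0.45340 → 0.56474  (Δp = +0.11134)
p: 0.56474 → 0.66925  (Δp = +0.10451)
p: 0.66925 → 0.75509  (Δp = +0.08584)
p: 0.75509 → 0.81671  (Δp = +0.06162)
p: 0.81671 → 0.85601  (Δp = +0.03930)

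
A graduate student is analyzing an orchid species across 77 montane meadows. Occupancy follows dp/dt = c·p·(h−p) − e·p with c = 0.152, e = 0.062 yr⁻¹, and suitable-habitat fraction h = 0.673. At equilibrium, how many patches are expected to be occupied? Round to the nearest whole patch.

p* = h − e/c = 0.673 − 0.4079 = 0.2651.
Expected occupied patches = N × p* = 77 × 0.2651 = 20.41 ≈ 20.

20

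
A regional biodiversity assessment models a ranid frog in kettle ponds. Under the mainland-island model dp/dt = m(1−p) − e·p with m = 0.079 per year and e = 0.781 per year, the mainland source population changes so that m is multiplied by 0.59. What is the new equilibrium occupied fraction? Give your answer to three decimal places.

Before: p* = 0.079/(0.079+0.781) = 0.0919.
After: m = 0.04661, e = 0.781; p* = 0.04661/0.8276 = 0.0563.

0.056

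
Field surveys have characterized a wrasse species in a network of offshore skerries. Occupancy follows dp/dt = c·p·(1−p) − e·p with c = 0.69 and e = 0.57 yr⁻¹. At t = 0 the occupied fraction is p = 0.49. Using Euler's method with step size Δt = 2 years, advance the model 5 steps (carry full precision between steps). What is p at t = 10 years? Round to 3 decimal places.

Update rule: p ← p + [c·p·(1−p) − e·p]·Δt with Δt = 2.
p: 0.49000 → 0.27626  (Δp = -0.21374)
p: 0.27626 → 0.23724  (Δp = -0.03902)
p: 0.23724 → 0.21651  (Δp = -0.02073)
p: 0.21651 → 0.20378  (Δp = -0.01273)
p: 0.20378 → 0.19538  (Δp = -0.00840)

0.195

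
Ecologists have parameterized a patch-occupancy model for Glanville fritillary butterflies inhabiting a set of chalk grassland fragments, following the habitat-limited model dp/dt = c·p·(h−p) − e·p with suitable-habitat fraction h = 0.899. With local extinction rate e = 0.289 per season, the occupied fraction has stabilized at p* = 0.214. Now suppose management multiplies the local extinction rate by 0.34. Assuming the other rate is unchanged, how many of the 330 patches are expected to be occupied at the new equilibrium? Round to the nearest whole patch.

Balance c(h−p*) = e gives c = e/(0.899 − 0.21400) = 0.289/0.68500 = 0.42190.
New p* = 0.899 − e/c = 0.899 − 0.09826/0.42190 = 0.66610.
Expected occupied = 330 × 0.66610 = 219.81 ≈ 220.

220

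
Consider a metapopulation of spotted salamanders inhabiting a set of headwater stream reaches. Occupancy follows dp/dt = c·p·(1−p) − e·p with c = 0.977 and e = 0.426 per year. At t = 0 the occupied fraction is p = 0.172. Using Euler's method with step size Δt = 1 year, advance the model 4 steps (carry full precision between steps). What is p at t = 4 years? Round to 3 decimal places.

Update rule: p ← p + [c·p·(1−p) − e·p]·Δt with Δt = 1.
  1  |  dp/dt·Δt = +0.065868  |  p_1 = 0.237868
  2  |  dp/dt·Δt = +0.075785  |  p_2 = 0.313654
  3  |  dp/dt·Δt = +0.076707  |  p_3 = 0.390361
  4  |  dp/dt·Δt = +0.066212  |  p_4 = 0.456573

0.457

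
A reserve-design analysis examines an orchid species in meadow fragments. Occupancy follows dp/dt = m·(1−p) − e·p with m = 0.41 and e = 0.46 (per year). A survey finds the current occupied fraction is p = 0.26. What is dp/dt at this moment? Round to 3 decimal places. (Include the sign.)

0.184

Colonization term: m·(1−p) = 0.41×0.7400 = 0.30340.
Extinction term: e·p = 0.11960.
dp/dt = 0.30340 − 0.11960 = 0.18380.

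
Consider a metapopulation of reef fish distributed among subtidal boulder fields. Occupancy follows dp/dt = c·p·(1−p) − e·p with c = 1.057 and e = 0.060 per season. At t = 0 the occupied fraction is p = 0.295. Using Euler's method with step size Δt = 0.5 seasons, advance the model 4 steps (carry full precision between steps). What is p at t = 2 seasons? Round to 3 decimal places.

Update rule: p ← p + [c·p·(1−p) − e·p]·Δt with Δt = 0.5.
  1  |  dp/dt·Δt = +0.101065  |  p_1 = 0.396065
  2  |  dp/dt·Δt = +0.114534  |  p_2 = 0.510599
  3  |  dp/dt·Δt = +0.116748  |  p_3 = 0.627346
  4  |  dp/dt·Δt = +0.104734  |  p_4 = 0.732080

0.732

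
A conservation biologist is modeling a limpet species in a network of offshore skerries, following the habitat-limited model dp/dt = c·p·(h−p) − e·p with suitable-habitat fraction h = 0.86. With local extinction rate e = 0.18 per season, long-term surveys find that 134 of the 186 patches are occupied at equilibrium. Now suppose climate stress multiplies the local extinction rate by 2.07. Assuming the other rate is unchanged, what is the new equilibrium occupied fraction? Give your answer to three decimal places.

0.571

Observed p* = 134/186 = 0.72043.
Balance c(h−p*) = e gives c = e/(0.86 − 0.72043) = 0.18/0.13957 = 1.28968.
New p* = 0.86 − e/c = 0.86 − 0.37260/1.28968 = 0.57109.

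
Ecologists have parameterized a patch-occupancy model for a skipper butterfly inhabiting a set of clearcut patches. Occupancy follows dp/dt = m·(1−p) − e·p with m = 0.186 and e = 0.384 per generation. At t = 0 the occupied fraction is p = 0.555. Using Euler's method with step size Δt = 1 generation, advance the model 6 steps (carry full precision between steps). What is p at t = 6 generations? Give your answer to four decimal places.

Update rule: p ← p + [m·(1−p) − e·p]·Δt with Δt = 1.
step 1: Δp = -0.13035, p = 0.42465
step 2: Δp = -0.05605, p = 0.36860
step 3: Δp = -0.02410, p = 0.34450
step 4: Δp = -0.01036, p = 0.33413
step 5: Δp = -0.00446, p = 0.32968
step 6: Δp = -0.00192, p = 0.32776

0.3278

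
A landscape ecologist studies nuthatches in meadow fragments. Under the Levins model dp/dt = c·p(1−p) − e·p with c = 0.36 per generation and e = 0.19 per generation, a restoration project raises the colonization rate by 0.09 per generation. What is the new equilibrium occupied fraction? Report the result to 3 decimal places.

0.578

Before: p* = 1 − 0.19/0.36 = 0.4722.
After the change, c = 0.45, e = 0.19, so p* = 1 − 0.19/0.45 = 0.5778.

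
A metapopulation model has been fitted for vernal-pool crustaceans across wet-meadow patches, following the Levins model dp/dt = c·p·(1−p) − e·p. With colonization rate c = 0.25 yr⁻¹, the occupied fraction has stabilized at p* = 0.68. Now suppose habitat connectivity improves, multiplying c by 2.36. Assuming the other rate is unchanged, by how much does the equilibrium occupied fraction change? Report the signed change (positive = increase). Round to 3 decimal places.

Balance c(1−p*) = e gives e = 0.25×(1 − 0.68000) = 0.08000.
New p* = 1 − e/c = 1 − 0.08000/0.59000 = 0.86441.
Δp* = 0.86441 − 0.68000 = +0.18441.

0.184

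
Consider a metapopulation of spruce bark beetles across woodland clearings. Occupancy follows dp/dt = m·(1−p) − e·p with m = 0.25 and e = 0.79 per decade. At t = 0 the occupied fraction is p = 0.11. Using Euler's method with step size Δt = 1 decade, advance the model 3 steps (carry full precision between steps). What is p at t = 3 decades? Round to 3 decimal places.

Update rule: p ← p + [m·(1−p) − e·p]·Δt with Δt = 1.
t = 1: p = 0.11000 + (+0.13560) = 0.24560
t = 2: p = 0.24560 + (-0.00542) = 0.24018
t = 3: p = 0.24018 + (+0.00022) = 0.24039

0.240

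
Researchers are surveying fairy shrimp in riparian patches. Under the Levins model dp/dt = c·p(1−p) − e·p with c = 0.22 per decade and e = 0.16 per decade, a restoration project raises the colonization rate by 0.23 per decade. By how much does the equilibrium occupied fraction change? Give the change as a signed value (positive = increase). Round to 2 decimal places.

Before: p* = 1 − 0.16/0.22 = 0.2727.
After the change, c = 0.45, e = 0.16, so p* = 1 − 0.16/0.45 = 0.6444.
Δp* = 0.6444 − 0.2727 = +0.3717.

0.37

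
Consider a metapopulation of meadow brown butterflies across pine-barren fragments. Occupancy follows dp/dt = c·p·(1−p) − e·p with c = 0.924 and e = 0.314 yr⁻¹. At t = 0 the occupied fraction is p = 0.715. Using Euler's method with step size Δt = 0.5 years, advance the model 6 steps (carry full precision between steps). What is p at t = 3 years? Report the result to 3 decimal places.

0.666

Update rule: p ← p + [c·p·(1−p) − e·p]·Δt with Δt = 0.5.
step 1: Δp = -0.01811, p = 0.69689
step 2: Δp = -0.01182, p = 0.68507
step 3: Δp = -0.00788, p = 0.67719
step 4: Δp = -0.00532, p = 0.67187
step 5: Δp = -0.00363, p = 0.66824
step 6: Δp = -0.00249, p = 0.66575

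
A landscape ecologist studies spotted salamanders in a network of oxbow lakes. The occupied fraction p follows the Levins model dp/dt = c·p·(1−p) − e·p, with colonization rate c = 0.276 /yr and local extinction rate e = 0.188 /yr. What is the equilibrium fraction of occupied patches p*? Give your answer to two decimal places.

0.32

Setting dp/dt = 0 and dividing through by p* gives c·(1−p*) = e.
So p* = 1 − e/c = 1 − 0.188/0.276 = 1 − 0.6812 = 0.3188.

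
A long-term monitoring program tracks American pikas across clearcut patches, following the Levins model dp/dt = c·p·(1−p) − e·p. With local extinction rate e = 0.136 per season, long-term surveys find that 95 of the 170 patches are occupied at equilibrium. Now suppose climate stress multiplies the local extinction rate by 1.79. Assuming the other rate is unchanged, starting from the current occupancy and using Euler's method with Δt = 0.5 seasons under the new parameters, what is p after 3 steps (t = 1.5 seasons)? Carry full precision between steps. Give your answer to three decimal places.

Observed p* = 95/170 = 0.55882.
Balance c(1−p*) = e gives c = e/(1 − 0.55882) = 0.136/0.44118 = 0.30827.
Starting from p₀ = 0.55882; update p ← p + (dp/dt)·Δt with the new parameters.
step 1: Δp = -0.03002, p = 0.52880
step 2: Δp = -0.02596, p = 0.50284
step 3: Δp = -0.02267, p = 0.48017

0.480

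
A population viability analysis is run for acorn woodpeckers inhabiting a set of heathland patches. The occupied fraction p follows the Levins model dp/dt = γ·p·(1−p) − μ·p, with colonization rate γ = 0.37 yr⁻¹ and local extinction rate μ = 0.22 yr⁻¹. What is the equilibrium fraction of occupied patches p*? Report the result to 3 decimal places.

At equilibrium, colonization balances extinction: γ·p*·(1−p*) = μ·p*.
So p* = 1 − μ/γ = 1 − 0.22/0.37 = 1 − 0.5946 = 0.4054.

0.405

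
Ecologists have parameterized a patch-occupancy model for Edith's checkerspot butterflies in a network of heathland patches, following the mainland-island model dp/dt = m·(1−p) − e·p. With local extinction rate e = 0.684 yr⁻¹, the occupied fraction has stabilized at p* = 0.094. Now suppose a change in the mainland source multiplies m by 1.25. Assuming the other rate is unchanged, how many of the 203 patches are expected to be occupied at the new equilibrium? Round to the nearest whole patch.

Balance m(1−p*) = e·p* gives m = e·p*/(1−p*) = 0.684×0.09400/0.90600 = 0.07097.
New p* = m/(m+e) = 0.08871/(0.08871+0.68400) = 0.11480.
Expected occupied = 203 × 0.11480 = 23.30 ≈ 23.

23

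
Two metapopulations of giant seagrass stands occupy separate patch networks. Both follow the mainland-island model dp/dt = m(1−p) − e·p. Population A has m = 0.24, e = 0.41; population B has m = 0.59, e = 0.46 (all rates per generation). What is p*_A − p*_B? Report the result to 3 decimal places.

-0.193

A: p*_A = m/(m+e) = 0.24/0.6500 = 0.3692.
B: p*_B = 0.59/1.0500 = 0.5619.
p*_A − p*_B = 0.3692 − 0.5619 = -0.1927.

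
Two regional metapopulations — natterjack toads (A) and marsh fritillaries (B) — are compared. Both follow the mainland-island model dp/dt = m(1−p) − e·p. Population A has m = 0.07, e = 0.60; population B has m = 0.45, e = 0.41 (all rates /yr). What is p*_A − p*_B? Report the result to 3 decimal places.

A: p*_A = m/(m+e) = 0.07/0.6700 = 0.1045.
B: p*_B = 0.45/0.8600 = 0.5233.
p*_A − p*_B = 0.1045 − 0.5233 = -0.4188.

-0.419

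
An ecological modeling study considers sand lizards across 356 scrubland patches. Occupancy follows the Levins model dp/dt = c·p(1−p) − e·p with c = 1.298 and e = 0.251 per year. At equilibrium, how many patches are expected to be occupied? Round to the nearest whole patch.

287

p* = 1 − e/c = 1 − 0.251/1.298 = 0.8066.
Expected occupied patches = N × p* = 356 × 0.8066 = 287.16 ≈ 287.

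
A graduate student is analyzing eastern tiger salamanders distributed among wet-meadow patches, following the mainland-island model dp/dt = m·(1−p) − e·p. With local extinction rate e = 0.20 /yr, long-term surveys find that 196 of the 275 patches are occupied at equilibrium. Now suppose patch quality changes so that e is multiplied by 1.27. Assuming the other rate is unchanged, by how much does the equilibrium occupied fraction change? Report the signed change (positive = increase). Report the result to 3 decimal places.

Observed p* = 196/275 = 0.71273.
Balance m(1−p*) = e·p* gives m = e·p*/(1−p*) = 0.20×0.71273/0.28727 = 0.49621.
New p* = m/(m+e) = 0.49621/(0.49621+0.25400) = 0.66143.
Δp* = 0.66143 − 0.71273 = -0.05130.

-0.051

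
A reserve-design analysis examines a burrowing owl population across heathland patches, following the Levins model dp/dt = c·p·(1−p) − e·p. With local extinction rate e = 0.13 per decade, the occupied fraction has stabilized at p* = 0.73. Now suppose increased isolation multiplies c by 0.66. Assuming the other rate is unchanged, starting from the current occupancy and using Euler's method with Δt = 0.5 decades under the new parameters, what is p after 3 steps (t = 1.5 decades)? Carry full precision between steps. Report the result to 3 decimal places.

0.688

Balance c(1−p*) = e gives c = e/(1 − 0.73000) = 0.13/0.27000 = 0.48148.
Starting from p₀ = 0.73000; update p ← p + (dp/dt)·Δt with the new parameters.
t = 0.5: p = 0.73000 + (-0.01613) = 0.71387
t = 1: p = 0.71387 + (-0.01395) = 0.69992
t = 1.5: p = 0.69992 + (-0.01212) = 0.68780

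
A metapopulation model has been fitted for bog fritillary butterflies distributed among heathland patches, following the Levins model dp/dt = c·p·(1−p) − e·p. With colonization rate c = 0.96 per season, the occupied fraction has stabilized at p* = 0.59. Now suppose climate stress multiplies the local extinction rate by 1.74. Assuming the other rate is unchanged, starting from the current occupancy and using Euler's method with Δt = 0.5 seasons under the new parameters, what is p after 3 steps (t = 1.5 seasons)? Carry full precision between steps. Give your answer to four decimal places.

Balance c(1−p*) = e gives e = 0.96×(1 − 0.59000) = 0.39360.
Starting from p₀ = 0.59000; update p ← p + (dp/dt)·Δt with the new parameters.
t = 0.5: p = 0.59000 + (-0.08592) = 0.50408
t = 1: p = 0.50408 + (-0.05262) = 0.45146
t = 1.5: p = 0.45146 + (-0.03572) = 0.41573

0.4157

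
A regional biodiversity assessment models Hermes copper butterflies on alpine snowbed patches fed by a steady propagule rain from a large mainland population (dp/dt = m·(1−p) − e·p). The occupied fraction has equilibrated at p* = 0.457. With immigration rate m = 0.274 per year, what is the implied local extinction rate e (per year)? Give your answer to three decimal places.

0.326

At equilibrium m(1−p*) = e·p*, so e = m(1−p*)/p*.
e = 0.274 × 0.5430 / 0.457 = 0.3256.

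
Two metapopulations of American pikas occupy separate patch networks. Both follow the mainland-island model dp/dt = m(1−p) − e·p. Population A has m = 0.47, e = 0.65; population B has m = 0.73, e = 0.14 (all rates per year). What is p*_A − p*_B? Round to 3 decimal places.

A: p*_A = m/(m+e) = 0.47/1.1200 = 0.4196.
B: p*_B = 0.73/0.8700 = 0.8391.
p*_A − p*_B = 0.4196 − 0.8391 = -0.4194.

-0.419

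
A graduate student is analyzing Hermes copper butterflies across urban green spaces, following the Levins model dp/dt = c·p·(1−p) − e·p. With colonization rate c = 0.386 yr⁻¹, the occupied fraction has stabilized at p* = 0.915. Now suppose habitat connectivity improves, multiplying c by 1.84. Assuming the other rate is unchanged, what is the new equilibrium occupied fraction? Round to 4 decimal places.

Balance c(1−p*) = e gives e = 0.386×(1 − 0.91500) = 0.03281.
New p* = 1 − e/c = 1 − 0.03281/0.71024 = 0.95380.

0.9538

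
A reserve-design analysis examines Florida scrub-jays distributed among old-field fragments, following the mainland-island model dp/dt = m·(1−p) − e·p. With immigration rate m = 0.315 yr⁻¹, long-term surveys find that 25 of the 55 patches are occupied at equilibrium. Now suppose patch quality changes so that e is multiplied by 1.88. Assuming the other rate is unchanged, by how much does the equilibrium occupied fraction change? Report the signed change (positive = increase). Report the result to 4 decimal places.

Observed p* = 25/55 = 0.45455.
Balance m(1−p*) = e·p* gives e = m(1−p*)/p* = 0.315×0.54545/0.45455 = 0.37799.
New p* = m/(m+e) = 0.31500/(0.31500+0.71062) = 0.30713.
Δp* = 0.30713 − 0.45455 = -0.14742.

-0.1474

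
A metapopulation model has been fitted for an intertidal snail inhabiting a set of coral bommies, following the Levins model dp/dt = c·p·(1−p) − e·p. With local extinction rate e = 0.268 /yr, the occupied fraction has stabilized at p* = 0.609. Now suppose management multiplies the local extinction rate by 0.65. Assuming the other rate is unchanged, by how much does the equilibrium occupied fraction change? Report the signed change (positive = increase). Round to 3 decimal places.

Balance c(1−p*) = e gives c = e/(1 − 0.60900) = 0.268/0.39100 = 0.68542.
New p* = 1 − e/c = 1 − 0.17420/0.68542 = 0.74585.
Δp* = 0.74585 − 0.60900 = +0.13685.

0.137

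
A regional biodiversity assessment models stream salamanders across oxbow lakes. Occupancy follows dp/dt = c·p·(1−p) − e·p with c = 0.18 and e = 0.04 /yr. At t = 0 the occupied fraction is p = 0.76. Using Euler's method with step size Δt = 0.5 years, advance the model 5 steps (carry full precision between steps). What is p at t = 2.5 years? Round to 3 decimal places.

Update rule: p ← p + [c·p·(1−p) − e·p]·Δt with Δt = 0.5.
t = 0.5: p = 0.76000 + (+0.00122) = 0.76122
t = 1: p = 0.76122 + (+0.00113) = 0.76235
t = 1.5: p = 0.76235 + (+0.00106) = 0.76341
t = 2: p = 0.76341 + (+0.00099) = 0.76440
t = 2.5: p = 0.76440 + (+0.00092) = 0.76532

0.765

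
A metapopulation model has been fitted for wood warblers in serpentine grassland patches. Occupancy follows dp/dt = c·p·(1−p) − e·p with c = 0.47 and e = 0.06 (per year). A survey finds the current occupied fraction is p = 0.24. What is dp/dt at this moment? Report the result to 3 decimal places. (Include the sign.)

Colonization term: c·p·(1−p) = 0.47×0.24×0.7600 = 0.08573.
Extinction term: e·p = 0.01440.
dp/dt = 0.08573 − 0.01440 = 0.07133.

0.071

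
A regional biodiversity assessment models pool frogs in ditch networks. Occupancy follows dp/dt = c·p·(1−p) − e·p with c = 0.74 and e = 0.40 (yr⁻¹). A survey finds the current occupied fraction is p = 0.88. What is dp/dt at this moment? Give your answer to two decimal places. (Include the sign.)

Colonization term: c·p·(1−p) = 0.74×0.88×0.1200 = 0.07814.
Extinction term: e·p = 0.35200.
dp/dt = 0.07814 − 0.35200 = -0.27386.

-0.27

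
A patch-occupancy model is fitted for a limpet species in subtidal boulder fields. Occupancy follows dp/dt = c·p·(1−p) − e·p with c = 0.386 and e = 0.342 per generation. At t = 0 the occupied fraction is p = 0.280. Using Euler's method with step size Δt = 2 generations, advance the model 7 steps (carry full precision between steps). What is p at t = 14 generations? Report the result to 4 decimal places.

Update rule: p ← p + [c·p·(1−p) − e·p]·Δt with Δt = 2.
p: 0.28000 → 0.24412  (Δp = -0.03588)
p: 0.24412 → 0.21959  (Δp = -0.02452)
p: 0.21959 → 0.20169  (Δp = -0.01790)
p: 0.20169 → 0.18803  (Δp = -0.01366)
p: 0.18803 → 0.17729  (Δp = -0.01075)
p: 0.17729 → 0.16862  (Δp = -0.00866)
p: 0.16862 → 0.16151  (Δp = -0.00711)

0.1615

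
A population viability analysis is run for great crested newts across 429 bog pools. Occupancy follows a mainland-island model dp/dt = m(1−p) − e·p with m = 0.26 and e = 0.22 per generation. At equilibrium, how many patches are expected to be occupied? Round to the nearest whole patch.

p* = m/(m+e) = 0.26/0.4800 = 0.5417.
Expected occupied patches = N × p* = 429 × 0.5417 = 232.38 ≈ 232.

232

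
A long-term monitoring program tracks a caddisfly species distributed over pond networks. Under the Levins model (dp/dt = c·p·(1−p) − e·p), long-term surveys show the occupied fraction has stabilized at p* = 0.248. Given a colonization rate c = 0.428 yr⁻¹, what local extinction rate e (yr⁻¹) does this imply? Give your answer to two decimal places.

At equilibrium c(1−p*) = e.
e = 0.428 × (1 − 0.248) = 0.428 × 0.7520 = 0.3219.

0.32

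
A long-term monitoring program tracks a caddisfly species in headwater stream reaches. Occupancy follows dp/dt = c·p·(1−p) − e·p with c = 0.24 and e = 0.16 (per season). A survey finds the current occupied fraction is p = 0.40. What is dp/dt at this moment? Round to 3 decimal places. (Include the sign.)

Colonization term: c·p·(1−p) = 0.24×0.40×0.6000 = 0.05760.
Extinction term: e·p = 0.06400.
dp/dt = 0.05760 − 0.06400 = -0.00640.

-0.006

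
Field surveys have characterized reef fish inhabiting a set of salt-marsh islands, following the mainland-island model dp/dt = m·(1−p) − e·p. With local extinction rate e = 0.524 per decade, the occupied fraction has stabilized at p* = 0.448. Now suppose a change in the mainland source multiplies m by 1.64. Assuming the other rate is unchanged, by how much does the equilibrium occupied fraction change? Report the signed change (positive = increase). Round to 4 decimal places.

0.1230

Balance m(1−p*) = e·p* gives m = e·p*/(1−p*) = 0.524×0.44800/0.55200 = 0.42528.
New p* = m/(m+e) = 0.69746/(0.69746+0.52400) = 0.57101.
Δp* = 0.57101 − 0.44800 = +0.12301.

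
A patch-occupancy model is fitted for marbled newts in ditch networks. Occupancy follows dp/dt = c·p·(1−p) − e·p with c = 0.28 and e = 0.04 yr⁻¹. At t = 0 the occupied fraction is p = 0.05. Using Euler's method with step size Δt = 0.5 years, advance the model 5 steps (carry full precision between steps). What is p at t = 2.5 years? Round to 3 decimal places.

Update rule: p ← p + [c·p·(1−p) − e·p]·Δt with Δt = 0.5.
p: 0.05000 → 0.05565  (Δp = +0.00565)
p: 0.05565 → 0.06189  (Δp = +0.00624)
p: 0.06189 → 0.06879  (Δp = +0.00689)
p: 0.06879 → 0.07638  (Δp = +0.00759)
p: 0.07638 → 0.08473  (Δp = +0.00835)

0.085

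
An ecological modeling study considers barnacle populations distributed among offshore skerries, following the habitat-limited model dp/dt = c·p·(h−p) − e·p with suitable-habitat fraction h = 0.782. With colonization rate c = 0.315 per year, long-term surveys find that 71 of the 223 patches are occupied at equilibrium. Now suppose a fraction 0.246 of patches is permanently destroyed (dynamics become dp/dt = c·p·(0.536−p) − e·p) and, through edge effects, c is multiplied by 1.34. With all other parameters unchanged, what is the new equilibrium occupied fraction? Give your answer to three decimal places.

Observed p* = 71/223 = 0.31839.
Balance c(h−p*) = e gives e = 0.315×(0.782 − 0.31839) = 0.14604.
New p* = 0.536 − e/c = 0.536 − 0.14604/0.42210 = 0.19002.

0.190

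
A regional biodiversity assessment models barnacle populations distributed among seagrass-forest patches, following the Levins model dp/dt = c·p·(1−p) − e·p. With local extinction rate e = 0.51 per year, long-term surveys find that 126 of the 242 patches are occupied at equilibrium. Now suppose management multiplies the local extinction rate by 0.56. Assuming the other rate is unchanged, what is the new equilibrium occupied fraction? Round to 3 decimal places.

Observed p* = 126/242 = 0.52066.
Balance c(1−p*) = e gives c = e/(1 − 0.52066) = 0.51/0.47934 = 1.06396.
New p* = 1 − e/c = 1 − 0.28560/1.06396 = 0.73157.

0.732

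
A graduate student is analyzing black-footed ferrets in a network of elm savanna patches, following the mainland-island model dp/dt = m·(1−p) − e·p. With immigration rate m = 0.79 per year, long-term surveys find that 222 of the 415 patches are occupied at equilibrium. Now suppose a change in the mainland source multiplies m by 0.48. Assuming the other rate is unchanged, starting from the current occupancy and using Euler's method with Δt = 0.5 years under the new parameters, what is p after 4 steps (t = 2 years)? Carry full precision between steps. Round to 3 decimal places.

Observed p* = 222/415 = 0.53494.
Balance m(1−p*) = e·p* gives e = m(1−p*)/p* = 0.79×0.46506/0.53494 = 0.68680.
Starting from p₀ = 0.53494; update p ← p + (dp/dt)·Δt with the new parameters.
  1  |  dp/dt·Δt = -0.095523  |  p_1 = 0.439416
  2  |  dp/dt·Δt = -0.044609  |  p_2 = 0.394807
  3  |  dp/dt·Δt = -0.020833  |  p_3 = 0.373975
  4  |  dp/dt·Δt = -0.009729  |  p_4 = 0.364246

0.364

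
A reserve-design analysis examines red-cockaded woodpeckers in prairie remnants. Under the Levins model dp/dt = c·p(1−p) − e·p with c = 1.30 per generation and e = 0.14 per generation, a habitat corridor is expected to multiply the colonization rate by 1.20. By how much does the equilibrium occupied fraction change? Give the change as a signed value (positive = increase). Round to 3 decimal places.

Before: p* = 1 − 0.14/1.30 = 0.8923.
After the change, c = 1.56, e = 0.14, so p* = 1 − 0.14/1.56 = 0.9103.
Δp* = 0.9103 − 0.8923 = +0.0179.

0.018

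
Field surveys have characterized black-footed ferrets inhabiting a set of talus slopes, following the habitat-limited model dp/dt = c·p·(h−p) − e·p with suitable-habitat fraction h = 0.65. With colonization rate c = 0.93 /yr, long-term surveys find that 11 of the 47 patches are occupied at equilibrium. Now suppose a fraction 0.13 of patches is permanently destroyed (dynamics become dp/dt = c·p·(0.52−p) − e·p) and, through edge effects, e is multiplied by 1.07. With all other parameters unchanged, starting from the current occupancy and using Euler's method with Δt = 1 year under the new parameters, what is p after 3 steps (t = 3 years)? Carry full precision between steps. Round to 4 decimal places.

Observed p* = 11/47 = 0.23404.
Balance c(h−p*) = e gives e = 0.93×(0.65 − 0.23404) = 0.38684.
Starting from p₀ = 0.23404; update p ← p + (dp/dt)·Δt with the new parameters.
step 1: Δp = -0.03463, p = 0.19941
step 2: Δp = -0.02309, p = 0.17632
step 3: Δp = -0.01663, p = 0.15970

0.1597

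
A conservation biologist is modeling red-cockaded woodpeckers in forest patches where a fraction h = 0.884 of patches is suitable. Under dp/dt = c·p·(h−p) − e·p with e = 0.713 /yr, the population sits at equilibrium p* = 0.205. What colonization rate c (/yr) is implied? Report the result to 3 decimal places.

1.050

At equilibrium c(h−p*) = e, so c = e/(h−p*).
c = 0.713/(0.884 − 0.205) = 0.713/0.6790 = 1.0501.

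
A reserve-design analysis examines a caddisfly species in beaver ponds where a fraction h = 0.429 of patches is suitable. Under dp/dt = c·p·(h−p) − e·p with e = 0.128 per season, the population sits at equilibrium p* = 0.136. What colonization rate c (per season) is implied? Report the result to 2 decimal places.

0.44

At equilibrium c(h−p*) = e, so c = e/(h−p*).
c = 0.128/(0.429 − 0.136) = 0.128/0.2930 = 0.4369.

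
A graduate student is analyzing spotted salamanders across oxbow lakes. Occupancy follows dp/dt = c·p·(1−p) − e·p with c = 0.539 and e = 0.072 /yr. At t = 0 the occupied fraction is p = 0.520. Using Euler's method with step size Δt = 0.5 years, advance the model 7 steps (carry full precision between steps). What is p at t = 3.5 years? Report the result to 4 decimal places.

0.7761

Update rule: p ← p + [c·p·(1−p) − e·p]·Δt with Δt = 0.5.
t = 0.5: p = 0.52000 + (+0.04855) = 0.56855
t = 1: p = 0.56855 + (+0.04564) = 0.61419
t = 1.5: p = 0.61419 + (+0.04175) = 0.65594
t = 2: p = 0.65594 + (+0.03721) = 0.69315
t = 2.5: p = 0.69315 + (+0.03237) = 0.72551
t = 3: p = 0.72551 + (+0.02755) = 0.75306
t = 3.5: p = 0.75306 + (+0.02301) = 0.77607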